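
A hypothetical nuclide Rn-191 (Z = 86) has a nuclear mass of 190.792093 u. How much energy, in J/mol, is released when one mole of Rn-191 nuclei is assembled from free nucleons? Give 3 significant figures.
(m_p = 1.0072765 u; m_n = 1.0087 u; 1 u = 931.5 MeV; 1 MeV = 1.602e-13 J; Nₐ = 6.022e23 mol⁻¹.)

1.57e+14 J/mol

Mass of separated nucleons = 86(1.0072765) + 105(1.0087) = 86.6257790 + 105.9135 = 192.5392790 u
Mass defect Δm = 192.5392790 − 190.792093 = 1.7471860 u
E_B = 1.7471860 × 931.5 = 1627.50 MeV
Per nucleus in joules: 1627.50 MeV × 1.602e-13 J/MeV = 2.6073e-10 J
Per mole: 2.6073e-10 J × 6.022e23 mol⁻¹ = 1.5701e+14 J/mol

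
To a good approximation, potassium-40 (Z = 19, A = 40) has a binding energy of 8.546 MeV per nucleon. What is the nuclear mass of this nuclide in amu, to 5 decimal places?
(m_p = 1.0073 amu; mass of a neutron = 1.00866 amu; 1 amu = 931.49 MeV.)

Total binding energy = 40 × 8.546 = 341.840 MeV
Mass defect = 341.840 MeV / (931.49 MeV/amu) = 0.3669819 amu
Constituent mass = 19(1.0073) + 21(1.00866) = 40.32056 amu
Nuclear mass = 40.32056 − 0.3669819 = 39.9535781 amu ≈ 39.95358 amu (to 5 decimal places)

39.95358 amu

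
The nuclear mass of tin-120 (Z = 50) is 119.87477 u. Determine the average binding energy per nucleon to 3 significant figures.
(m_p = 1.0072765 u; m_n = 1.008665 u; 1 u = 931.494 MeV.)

8.50 MeV/nucleon

Σm = 50·m_p + 70·m_n = 50.3638250 + 70.606550 = 120.9703750 u
Mass defect Δm = 120.9703750 − 119.87477 = 1.0956050 u
Binding energy = Δm·c² = 1.0956050 × 931.494 MeV/u = 1020.55 MeV
Per nucleon: 1020.55 / 120 = 8.5046 MeV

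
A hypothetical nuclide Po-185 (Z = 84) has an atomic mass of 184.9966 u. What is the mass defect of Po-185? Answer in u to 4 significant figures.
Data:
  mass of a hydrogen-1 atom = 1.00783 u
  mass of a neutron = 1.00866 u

1.536 u

With 84 protons and 101 neutrons (A = 185):
Σm = 84·m(¹H) + 101·m_n = 84.65772 + 101.87466 = 186.53238 u
The mass defect is 186.53238 − 184.9966 = 1.53578 u.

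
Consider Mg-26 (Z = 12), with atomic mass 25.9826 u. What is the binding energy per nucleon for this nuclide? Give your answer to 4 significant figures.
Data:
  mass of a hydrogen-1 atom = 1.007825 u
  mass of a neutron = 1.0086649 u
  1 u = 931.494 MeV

With 12 protons and 14 neutrons (A = 26):
Total constituent mass: 12 × 1.007825 + 14 × 1.0086649 = 26.2152086 u
The mass defect is 26.2152086 − 25.9826 = 0.2326086 u.
Binding energy = Δm·c² = 0.2326086 × 931.494 MeV/u = 216.674 MeV
Dividing by A = 26 gives 8.334 MeV per nucleon.

8.334 MeV/nucleon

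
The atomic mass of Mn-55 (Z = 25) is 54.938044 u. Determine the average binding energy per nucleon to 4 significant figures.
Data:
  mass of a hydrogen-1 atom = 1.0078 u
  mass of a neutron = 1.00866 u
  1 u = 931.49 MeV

8.752 MeV/nucleon

Σm = 25·m(¹H) + 30·m_n = 25.1950 + 30.25980 = 55.45480 u
Δm = 55.45480 − 54.938044 = 0.516756 u
Binding energy = Δm·c² = 0.516756 × 931.49 MeV/u = 481.353 MeV
BE/A = 481.353 MeV / 55 = 8.752 MeV/nucleon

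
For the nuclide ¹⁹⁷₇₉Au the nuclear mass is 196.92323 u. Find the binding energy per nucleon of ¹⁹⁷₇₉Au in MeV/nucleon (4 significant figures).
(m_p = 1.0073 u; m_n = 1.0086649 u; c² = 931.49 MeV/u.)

7.924 MeV/nucleon

With 79 protons and 118 neutrons (A = 197):
Mass of separated nucleons = 79(1.0073) + 118(1.0086649) = 79.5767 + 119.0224582 = 198.5991582 u
Mass defect Δm = 198.5991582 − 196.92323 = 1.6759282 u
Converting to energy: 1.6759282 u × 931.49 MeV/u = 1561.11 MeV
BE/A = 1561.11 MeV / 197 = 7.924 MeV/nucleon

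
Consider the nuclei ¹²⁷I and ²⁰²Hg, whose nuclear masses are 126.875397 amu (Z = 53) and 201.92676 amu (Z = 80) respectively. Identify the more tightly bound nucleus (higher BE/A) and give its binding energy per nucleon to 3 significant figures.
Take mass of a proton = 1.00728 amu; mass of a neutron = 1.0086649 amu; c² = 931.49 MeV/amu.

¹²⁷I: Σm = 53(1.00728) + 74(1.0086649) = 128.0270426 amu; Δm = 1.1516456 amu; E_B = 1072.75 MeV; E_B/A = 8.447 MeV
²⁰²Hg: Σm = 80(1.00728) + 122(1.0086649) = 203.6395178 amu; Δm = 1.7127578 amu; E_B = 1595.4 MeV; E_B/A = 7.898 MeV
¹²⁷I has the higher binding energy per nucleon, so it is the more tightly bound nucleus.

¹²⁷I; 8.45 MeV/nucleon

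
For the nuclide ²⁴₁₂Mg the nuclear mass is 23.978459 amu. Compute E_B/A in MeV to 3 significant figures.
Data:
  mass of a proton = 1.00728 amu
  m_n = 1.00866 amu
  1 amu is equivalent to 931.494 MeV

8.26 MeV/nucleon

With 12 protons and 12 neutrons (A = 24):
Mass of separated nucleons = 12(1.00728) + 12(1.00866) = 12.08736 + 12.10392 = 24.19128 amu
The mass defect is 24.19128 − 23.978459 = 0.212821 amu.
E_B = 0.212821 × 931.494 = 198.241 MeV
BE/A = 198.241 MeV / 24 = 8.260 MeV/nucleon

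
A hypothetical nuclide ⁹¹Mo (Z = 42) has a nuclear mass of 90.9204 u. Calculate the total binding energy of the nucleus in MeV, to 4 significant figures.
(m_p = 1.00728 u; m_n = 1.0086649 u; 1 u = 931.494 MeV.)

With 42 protons and 49 neutrons (A = 91):
Mass of separated nucleons = 42(1.00728) + 49(1.0086649) = 42.30576 + 49.4245801 = 91.7303401 u
The mass defect is 91.7303401 − 90.9204 = 0.8099401 u.
Converting to energy: 0.8099401 u × 931.494 MeV/u = 754.454 MeV

754.5 MeV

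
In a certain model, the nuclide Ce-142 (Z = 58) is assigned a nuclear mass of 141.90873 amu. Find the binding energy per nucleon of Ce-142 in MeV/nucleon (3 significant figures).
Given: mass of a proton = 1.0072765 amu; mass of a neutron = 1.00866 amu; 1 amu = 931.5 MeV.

Total constituent mass: 58 × 1.0072765 + 84 × 1.00866 = 143.1494770 amu
Δm = 143.1494770 − 141.90873 = 1.2407470 amu
E_B = 1.2407470 × 931.5 = 1155.76 MeV
Dividing by A = 142 gives 8.139 MeV per nucleon.

8.14 MeV/nucleon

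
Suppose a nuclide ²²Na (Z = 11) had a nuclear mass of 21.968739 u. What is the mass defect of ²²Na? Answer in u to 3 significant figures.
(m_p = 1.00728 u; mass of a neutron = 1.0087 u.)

0.207 u

Mass of separated nucleons = 11(1.00728) + 11(1.0087) = 11.08008 + 11.0957 = 22.17578 u
Mass defect Δm = 22.17578 − 21.968739 = 0.207041 u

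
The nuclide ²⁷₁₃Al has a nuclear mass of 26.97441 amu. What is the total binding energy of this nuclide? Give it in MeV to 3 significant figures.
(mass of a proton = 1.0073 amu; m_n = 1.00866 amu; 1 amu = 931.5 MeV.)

Mass of separated nucleons = 13(1.0073) + 14(1.00866) = 13.0949 + 14.12124 = 27.21614 amu
Δm = 27.21614 − 26.97441 = 0.24173 amu
Converting to energy: 0.24173 amu × 931.5 MeV/amu = 225.171 MeV

225 MeV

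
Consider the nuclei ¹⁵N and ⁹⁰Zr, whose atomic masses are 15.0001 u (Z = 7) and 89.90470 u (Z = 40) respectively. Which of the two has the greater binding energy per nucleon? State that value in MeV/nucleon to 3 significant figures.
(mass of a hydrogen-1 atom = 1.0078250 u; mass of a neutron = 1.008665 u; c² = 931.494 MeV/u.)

¹⁵N: Σm = 7(1.0078250) + 8(1.008665) = 15.1240950 u; Δm = 0.1239950 u; E_B = 115.50 MeV; E_B/A = 7.700 MeV
⁹⁰Zr: Σm = 40(1.0078250) + 50(1.008665) = 90.7462500 u; Δm = 0.8415500 u; E_B = 783.90 MeV; E_B/A = 8.710 MeV
⁹⁰Zr has the higher binding energy per nucleon, so it is the more tightly bound nucleus.

⁹⁰Zr; 8.71 MeV/nucleon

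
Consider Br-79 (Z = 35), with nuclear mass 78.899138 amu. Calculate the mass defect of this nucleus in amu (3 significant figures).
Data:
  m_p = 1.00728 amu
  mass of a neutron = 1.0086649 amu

0.737 amu

Z = 35, so N = A − Z = 79 − 35 = 44.
Total constituent mass: 35 × 1.00728 + 44 × 1.0086649 = 79.6360556 amu
The mass defect is 79.6360556 − 78.899138 = 0.7369176 amu.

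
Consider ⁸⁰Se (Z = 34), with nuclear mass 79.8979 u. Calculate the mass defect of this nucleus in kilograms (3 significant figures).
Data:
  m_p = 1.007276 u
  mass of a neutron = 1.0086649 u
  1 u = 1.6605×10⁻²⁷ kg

1.24e-27 kg

Total constituent mass: 34 × 1.007276 + 46 × 1.0086649 = 80.6459694 u
Δm = 80.6459694 − 79.8979 = 0.7480694 u
In SI units: 0.7480694 u × 1.6605×10⁻²⁷ kg/u = 1.2422e-27 kg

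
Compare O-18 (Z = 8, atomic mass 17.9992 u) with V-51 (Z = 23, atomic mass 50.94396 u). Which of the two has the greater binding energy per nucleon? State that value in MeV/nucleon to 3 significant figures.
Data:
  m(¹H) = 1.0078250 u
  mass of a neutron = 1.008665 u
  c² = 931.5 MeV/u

V-51; 8.74 MeV/nucleon

O-18: Σm = 8(1.0078250) + 10(1.008665) = 18.1492500 u; Δm = 0.1500500 u; E_B = 139.77 MeV; E_B/A = 7.765 MeV
V-51: Σm = 23(1.0078250) + 28(1.008665) = 51.4225950 u; Δm = 0.4786350 u; E_B = 445.85 MeV; E_B/A = 8.742 MeV
V-51 has the higher binding energy per nucleon, so it is the more tightly bound nucleus.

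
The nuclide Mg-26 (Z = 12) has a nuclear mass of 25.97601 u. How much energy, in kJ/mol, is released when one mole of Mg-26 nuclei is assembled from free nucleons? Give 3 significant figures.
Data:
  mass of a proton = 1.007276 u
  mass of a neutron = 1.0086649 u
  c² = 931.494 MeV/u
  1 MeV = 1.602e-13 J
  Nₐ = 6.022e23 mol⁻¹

Z = 12, so N = A − Z = 26 − 12 = 14.
Σm = 12·m_p + 14·m_n = 12.087312 + 14.1213086 = 26.2086206 u
The mass defect is 26.2086206 − 25.97601 = 0.2326106 u.
Binding energy = Δm·c² = 0.2326106 × 931.494 MeV/u = 216.675 MeV
Per nucleus in joules: 216.675 MeV × 1.602e-13 J/MeV = 3.4711e-11 J
Per mole: 3.4711e-11 J × 6.022e23 mol⁻¹ = 2.0903e+13 J/mol

2.09e+10 kJ/mol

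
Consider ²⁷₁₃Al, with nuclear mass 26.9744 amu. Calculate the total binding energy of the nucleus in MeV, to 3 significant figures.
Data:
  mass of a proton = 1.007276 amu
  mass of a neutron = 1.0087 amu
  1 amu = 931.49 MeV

Mass of separated nucleons = 13(1.007276) + 14(1.0087) = 13.094588 + 14.1218 = 27.216388 amu
Mass defect Δm = 27.216388 − 26.9744 = 0.241988 amu
Converting to energy: 0.241988 amu × 931.49 MeV/amu = 225.409 MeV

225 MeV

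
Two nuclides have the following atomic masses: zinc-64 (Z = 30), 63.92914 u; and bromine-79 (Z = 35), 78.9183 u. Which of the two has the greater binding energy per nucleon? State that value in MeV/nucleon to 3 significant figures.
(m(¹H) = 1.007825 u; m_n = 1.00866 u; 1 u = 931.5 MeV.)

zinc-64; 8.73 MeV/nucleon

zinc-64: Σm = 30(1.007825) + 34(1.00866) = 64.529190 u; Δm = 0.600050 u; E_B = 558.95 MeV; E_B/A = 8.734 MeV
bromine-79: Σm = 35(1.007825) + 44(1.00866) = 79.654915 u; Δm = 0.736615 u; E_B = 686.16 MeV; E_B/A = 8.686 MeV
zinc-64 has the higher binding energy per nucleon, so it is the more tightly bound nucleus.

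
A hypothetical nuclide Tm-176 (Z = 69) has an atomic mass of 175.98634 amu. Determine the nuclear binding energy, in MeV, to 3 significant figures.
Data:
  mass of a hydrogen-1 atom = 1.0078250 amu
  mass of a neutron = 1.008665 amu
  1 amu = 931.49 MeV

1380 MeV

Total constituent mass: 69 × 1.0078250 + 107 × 1.008665 = 177.4670800 amu
Mass defect Δm = 177.4670800 − 175.98634 = 1.4807400 amu
E_B = 1.4807400 × 931.49 = 1379.29 MeV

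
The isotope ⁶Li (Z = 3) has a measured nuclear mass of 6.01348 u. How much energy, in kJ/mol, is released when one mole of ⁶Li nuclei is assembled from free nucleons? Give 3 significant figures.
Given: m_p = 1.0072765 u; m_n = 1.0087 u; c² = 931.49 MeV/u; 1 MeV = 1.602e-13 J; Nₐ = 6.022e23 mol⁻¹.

3.10e+09 kJ/mol

Total constituent mass: 3 × 1.0072765 + 3 × 1.0087 = 6.0479295 u
The mass defect is 6.0479295 − 6.01348 = 0.0344495 u.
E_B = 0.0344495 × 931.49 = 32.0894 MeV
Per nucleus in joules: 32.0894 MeV × 1.602e-13 J/MeV = 5.1407e-12 J
Per mole: 5.1407e-12 J × 6.022e23 mol⁻¹ = 3.0957e+12 J/mol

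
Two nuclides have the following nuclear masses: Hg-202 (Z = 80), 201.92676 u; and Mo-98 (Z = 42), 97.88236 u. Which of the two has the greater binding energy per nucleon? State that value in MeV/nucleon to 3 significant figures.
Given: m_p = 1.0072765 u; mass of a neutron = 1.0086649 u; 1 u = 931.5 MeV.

Hg-202: Σm = 80(1.0072765) + 122(1.0086649) = 203.6392378 u; Δm = 1.7124778 u; E_B = 1595.2 MeV; E_B/A = 7.897 MeV
Mo-98: Σm = 42(1.0072765) + 56(1.0086649) = 98.7908474 u; Δm = 0.9084874 u; E_B = 846.26 MeV; E_B/A = 8.635 MeV
Mo-98 has the higher binding energy per nucleon, so it is the more tightly bound nucleus.

Mo-98; 8.64 MeV/nucleon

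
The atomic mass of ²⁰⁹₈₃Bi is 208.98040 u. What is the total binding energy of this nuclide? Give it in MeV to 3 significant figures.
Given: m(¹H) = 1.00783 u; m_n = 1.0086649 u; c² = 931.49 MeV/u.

Σm = 83·m(¹H) + 126·m_n = 83.64989 + 127.0917774 = 210.7416674 u
Δm = 210.7416674 − 208.98040 = 1.7612674 u
Binding energy = Δm·c² = 1.7612674 × 931.49 MeV/u = 1640.60 MeV

1640 MeV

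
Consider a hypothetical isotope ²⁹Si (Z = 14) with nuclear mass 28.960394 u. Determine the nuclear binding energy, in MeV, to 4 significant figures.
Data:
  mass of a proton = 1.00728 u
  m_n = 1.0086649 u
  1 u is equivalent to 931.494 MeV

252.9 MeV

Z = 14, so N = A − Z = 29 − 14 = 15.
Total constituent mass: 14 × 1.00728 + 15 × 1.0086649 = 29.2318935 u
The mass defect is 29.2318935 − 28.960394 = 0.2714995 u.
Binding energy = Δm·c² = 0.2714995 × 931.494 MeV/u = 252.900 MeV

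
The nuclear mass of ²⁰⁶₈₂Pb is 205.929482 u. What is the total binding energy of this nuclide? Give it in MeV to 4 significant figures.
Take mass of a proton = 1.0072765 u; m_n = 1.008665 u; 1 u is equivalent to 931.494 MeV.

1622 MeV

The nucleus contains 82 protons and 206 − 82 = 124 neutrons.
Total constituent mass: 82 × 1.0072765 + 124 × 1.008665 = 207.6711330 u
The mass defect is 207.6711330 − 205.929482 = 1.7416510 u.
Converting to energy: 1.7416510 u × 931.494 MeV/u = 1622.34 MeV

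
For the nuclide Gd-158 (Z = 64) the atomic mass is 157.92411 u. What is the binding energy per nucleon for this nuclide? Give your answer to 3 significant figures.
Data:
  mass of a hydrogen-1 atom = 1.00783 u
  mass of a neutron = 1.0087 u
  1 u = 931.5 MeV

8.22 MeV/nucleon

Mass of separated nucleons = 64(1.00783) + 94(1.0087) = 64.50112 + 94.8178 = 159.31892 u
Mass defect Δm = 159.31892 − 157.92411 = 1.39481 u
Converting to energy: 1.39481 u × 931.5 MeV/u = 1299.27 MeV
Dividing by A = 158 gives 8.223 MeV per nucleon.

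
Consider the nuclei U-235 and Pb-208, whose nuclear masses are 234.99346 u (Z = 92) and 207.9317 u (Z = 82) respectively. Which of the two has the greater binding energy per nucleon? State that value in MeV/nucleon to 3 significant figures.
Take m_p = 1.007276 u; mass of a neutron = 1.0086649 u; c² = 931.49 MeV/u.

U-235: Σm = 92(1.007276) + 143(1.0086649) = 236.9084727 u; Δm = 1.9150127 u; E_B = 1783.8 MeV; E_B/A = 7.591 MeV
Pb-208: Σm = 82(1.007276) + 126(1.0086649) = 209.6884094 u; Δm = 1.7567094 u; E_B = 1636.4 MeV; E_B/A = 7.867 MeV
Pb-208 has the higher binding energy per nucleon, so it is the more tightly bound nucleus.

Pb-208; 7.87 MeV/nucleon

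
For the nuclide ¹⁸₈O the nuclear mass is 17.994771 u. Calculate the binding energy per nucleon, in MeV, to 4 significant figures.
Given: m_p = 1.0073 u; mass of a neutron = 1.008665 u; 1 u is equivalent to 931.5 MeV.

Σm = 8·m_p + 10·m_n = 8.0584 + 10.086650 = 18.145050 u
Δm = 18.145050 − 17.994771 = 0.150279 u
Binding energy = Δm·c² = 0.150279 × 931.5 MeV/u = 139.985 MeV
BE/A = 139.985 MeV / 18 = 7.777 MeV/nucleon

7.777 MeV/nucleon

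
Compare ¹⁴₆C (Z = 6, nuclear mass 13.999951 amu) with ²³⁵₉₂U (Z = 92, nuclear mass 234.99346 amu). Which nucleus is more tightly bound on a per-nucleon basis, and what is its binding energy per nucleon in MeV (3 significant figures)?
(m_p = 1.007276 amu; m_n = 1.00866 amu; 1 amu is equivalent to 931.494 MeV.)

¹⁴₆C: Σm = 6(1.007276) + 8(1.00866) = 14.112936 amu; Δm = 0.112985 amu; E_B = 105.24 MeV; E_B/A = 7.517 MeV
²³⁵₉₂U: Σm = 92(1.007276) + 143(1.00866) = 236.907772 amu; Δm = 1.914312 amu; E_B = 1783.2 MeV; E_B/A = 7.588 MeV
²³⁵₉₂U has the higher binding energy per nucleon, so it is the more tightly bound nucleus.

²³⁵₉₂U; 7.59 MeV/nucleon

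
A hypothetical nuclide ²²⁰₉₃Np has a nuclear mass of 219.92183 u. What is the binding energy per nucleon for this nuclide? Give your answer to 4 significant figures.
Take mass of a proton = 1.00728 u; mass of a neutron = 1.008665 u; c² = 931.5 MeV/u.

7.857 MeV/nucleon

Mass of separated nucleons = 93(1.00728) + 127(1.008665) = 93.67704 + 128.100455 = 221.777495 u
Mass defect Δm = 221.777495 − 219.92183 = 1.855665 u
E_B = 1.855665 × 931.5 = 1728.55 MeV
Dividing by A = 220 gives 7.857 MeV per nucleon.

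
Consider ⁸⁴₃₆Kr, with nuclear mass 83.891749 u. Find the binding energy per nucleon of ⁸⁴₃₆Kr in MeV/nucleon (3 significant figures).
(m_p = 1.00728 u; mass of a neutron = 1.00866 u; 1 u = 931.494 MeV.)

Total constituent mass: 36 × 1.00728 + 48 × 1.00866 = 84.67776 u
Mass defect Δm = 84.67776 − 83.891749 = 0.786011 u
E_B = 0.786011 × 931.494 = 732.165 MeV
Per nucleon: 732.165 / 84 = 8.716 MeV

8.72 MeV/nucleon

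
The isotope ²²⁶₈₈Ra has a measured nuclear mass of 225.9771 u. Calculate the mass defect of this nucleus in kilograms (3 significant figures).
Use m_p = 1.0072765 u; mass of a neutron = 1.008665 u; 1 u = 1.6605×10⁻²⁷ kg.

3.09e-27 kg

With 88 protons and 138 neutrons (A = 226):
Σm = 88·m_p + 138·m_n = 88.6403320 + 139.195770 = 227.8361020 u
Mass defect Δm = 227.8361020 − 225.9771 = 1.8590020 u
In SI units: 1.8590020 u × 1.6605×10⁻²⁷ kg/u = 3.0869e-27 kg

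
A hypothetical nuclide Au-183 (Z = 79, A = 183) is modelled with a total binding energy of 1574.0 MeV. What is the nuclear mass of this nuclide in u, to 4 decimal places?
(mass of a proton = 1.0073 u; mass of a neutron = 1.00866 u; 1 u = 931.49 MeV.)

182.7876 u

Mass defect = 1574.0 MeV / (931.49 MeV/u) = 1.689766 u
Constituent mass = 79(1.0073) + 104(1.00866) = 184.47734 u
Nuclear mass = 184.47734 − 1.689766 = 182.787574 u ≈ 182.7876 u (to 4 decimal places)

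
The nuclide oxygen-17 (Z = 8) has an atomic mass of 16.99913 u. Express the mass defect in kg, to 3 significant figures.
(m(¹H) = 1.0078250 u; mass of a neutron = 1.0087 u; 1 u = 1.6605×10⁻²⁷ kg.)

With 8 protons and 9 neutrons (A = 17):
Total constituent mass: 8 × 1.0078250 + 9 × 1.0087 = 17.1409000 u
Mass defect Δm = 17.1409000 − 16.99913 = 0.1417700 u
In SI units: 0.1417700 u × 1.6605×10⁻²⁷ kg/u = 2.3541e-28 kg

2.35e-28 kg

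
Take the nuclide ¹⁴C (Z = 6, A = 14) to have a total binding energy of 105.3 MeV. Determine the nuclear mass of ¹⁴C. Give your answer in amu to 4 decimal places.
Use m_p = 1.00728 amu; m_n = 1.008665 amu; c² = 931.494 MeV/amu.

14.0000 amu

Mass defect = 105.3 MeV / (931.494 MeV/amu) = 0.113044 amu
Constituent mass = 6(1.00728) + 8(1.008665) = 14.113000 amu
Nuclear mass = 14.113000 − 0.113044 = 13.999956 amu ≈ 14.0000 amu (to 4 decimal places)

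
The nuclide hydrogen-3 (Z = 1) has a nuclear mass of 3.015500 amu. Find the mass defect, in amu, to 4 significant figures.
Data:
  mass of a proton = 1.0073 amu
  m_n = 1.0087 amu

0.009200 amu

The nucleus contains 1 protons and 3 − 1 = 2 neutrons.
Mass of separated nucleons = 1(1.0073) + 2(1.0087) = 1.0073 + 2.0174 = 3.0247 amu
Mass defect Δm = 3.0247 − 3.015500 = 0.009200 amu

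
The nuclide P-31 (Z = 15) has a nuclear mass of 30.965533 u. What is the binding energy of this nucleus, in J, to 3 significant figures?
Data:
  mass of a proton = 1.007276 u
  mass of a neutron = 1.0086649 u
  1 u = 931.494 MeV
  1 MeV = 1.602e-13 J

Z = 15, so N = A − Z = 31 − 15 = 16.
Σm = 15·m_p + 16·m_n = 15.109140 + 16.1386384 = 31.2477784 u
Δm = 31.2477784 − 30.965533 = 0.2822454 u
Binding energy = Δm·c² = 0.2822454 × 931.494 MeV/u = 262.910 MeV
In joules: 262.910 MeV × 1.602e-13 J/MeV = 4.2118e-11 J

4.21e-11 J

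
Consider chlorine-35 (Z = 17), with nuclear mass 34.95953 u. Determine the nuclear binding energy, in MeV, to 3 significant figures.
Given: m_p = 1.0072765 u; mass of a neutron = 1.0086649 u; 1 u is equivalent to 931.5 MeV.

Z = 17, so N = A − Z = 35 − 17 = 18.
Σm = 17·m_p + 18·m_n = 17.1237005 + 18.1559682 = 35.2796687 u
Mass defect Δm = 35.2796687 − 34.95953 = 0.3201387 u
E_B = 0.3201387 × 931.5 = 298.209 MeV

298 MeV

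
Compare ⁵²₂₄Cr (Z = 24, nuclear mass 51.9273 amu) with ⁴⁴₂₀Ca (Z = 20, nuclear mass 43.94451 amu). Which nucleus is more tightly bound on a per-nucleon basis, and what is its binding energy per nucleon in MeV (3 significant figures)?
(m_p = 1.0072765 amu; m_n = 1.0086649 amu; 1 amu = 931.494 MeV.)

⁵²₂₄Cr: Σm = 24(1.0072765) + 28(1.0086649) = 52.4172532 amu; Δm = 0.4899532 amu; E_B = 456.39 MeV; E_B/A = 8.777 MeV
⁴⁴₂₀Ca: Σm = 20(1.0072765) + 24(1.0086649) = 44.3534876 amu; Δm = 0.4089776 amu; E_B = 380.96 MeV; E_B/A = 8.658 MeV
⁵²₂₄Cr has the higher binding energy per nucleon, so it is the more tightly bound nucleus.

⁵²₂₄Cr; 8.78 MeV/nucleon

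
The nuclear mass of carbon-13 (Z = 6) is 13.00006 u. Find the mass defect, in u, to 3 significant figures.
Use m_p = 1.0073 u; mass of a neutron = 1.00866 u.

0.104 u

Σm = 6·m_p + 7·m_n = 6.0438 + 7.06062 = 13.10442 u
Δm = 13.10442 − 13.00006 = 0.10436 u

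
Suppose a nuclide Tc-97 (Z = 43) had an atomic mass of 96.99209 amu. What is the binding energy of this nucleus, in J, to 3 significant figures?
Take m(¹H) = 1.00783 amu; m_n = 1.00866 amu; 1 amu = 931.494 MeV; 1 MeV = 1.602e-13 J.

With 43 protons and 54 neutrons (A = 97):
Total constituent mass: 43 × 1.00783 + 54 × 1.00866 = 97.80433 amu
Δm = 97.80433 − 96.99209 = 0.81224 amu
Binding energy = Δm·c² = 0.81224 × 931.494 MeV/amu = 756.597 MeV
In joules: 756.597 MeV × 1.602e-13 J/MeV = 1.2121e-10 J

1.21e-10 J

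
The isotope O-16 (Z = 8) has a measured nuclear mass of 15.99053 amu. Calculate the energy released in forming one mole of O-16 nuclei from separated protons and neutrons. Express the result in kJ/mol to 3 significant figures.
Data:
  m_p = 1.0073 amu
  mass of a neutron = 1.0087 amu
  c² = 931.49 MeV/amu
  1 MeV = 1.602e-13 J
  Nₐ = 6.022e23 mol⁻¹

The nucleus contains 8 protons and 16 − 8 = 8 neutrons.
Total constituent mass: 8 × 1.0073 + 8 × 1.0087 = 16.1280 amu
Mass defect Δm = 16.1280 − 15.99053 = 0.13747 amu
Binding energy = Δm·c² = 0.13747 × 931.49 MeV/amu = 128.052 MeV
Per nucleus in joules: 128.052 MeV × 1.602e-13 J/MeV = 2.0514e-11 J
Per mole: 2.0514e-11 J × 6.022e23 mol⁻¹ = 1.2354e+13 J/mol

1.24e+10 kJ/mol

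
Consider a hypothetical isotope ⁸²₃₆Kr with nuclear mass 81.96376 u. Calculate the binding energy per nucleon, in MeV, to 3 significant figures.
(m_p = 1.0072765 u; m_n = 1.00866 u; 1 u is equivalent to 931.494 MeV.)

7.91 MeV/nucleon

Mass of separated nucleons = 36(1.0072765) + 46(1.00866) = 36.2619540 + 46.39836 = 82.6603140 u
Δm = 82.6603140 − 81.96376 = 0.6965540 u
Binding energy = Δm·c² = 0.6965540 × 931.494 MeV/u = 648.836 MeV
Dividing by A = 82 gives 7.913 MeV per nucleon.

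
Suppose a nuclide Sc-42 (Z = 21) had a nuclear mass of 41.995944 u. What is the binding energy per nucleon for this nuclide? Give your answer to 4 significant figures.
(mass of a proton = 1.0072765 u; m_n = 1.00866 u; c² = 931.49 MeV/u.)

The nucleus contains 21 protons and 42 − 21 = 21 neutrons.
Total constituent mass: 21 × 1.0072765 + 21 × 1.00866 = 42.3346665 u
The mass defect is 42.3346665 − 41.995944 = 0.3387225 u.
Binding energy = Δm·c² = 0.3387225 × 931.49 MeV/u = 315.517 MeV
BE/A = 315.517 MeV / 42 = 7.512 MeV/nucleon

7.512 MeV/nucleon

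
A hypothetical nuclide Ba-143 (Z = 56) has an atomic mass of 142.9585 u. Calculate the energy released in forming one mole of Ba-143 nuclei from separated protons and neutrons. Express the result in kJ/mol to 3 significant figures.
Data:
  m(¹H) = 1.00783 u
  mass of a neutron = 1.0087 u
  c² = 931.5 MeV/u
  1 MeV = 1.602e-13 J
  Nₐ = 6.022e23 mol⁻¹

1.11e+11 kJ/mol

The nucleus contains 56 protons and 143 − 56 = 87 neutrons.
Total constituent mass: 56 × 1.00783 + 87 × 1.0087 = 144.19538 u
Δm = 144.19538 − 142.9585 = 1.23688 u
Converting to energy: 1.23688 u × 931.5 MeV/u = 1152.15 MeV
Per nucleus in joules: 1152.15 MeV × 1.602e-13 J/MeV = 1.8457e-10 J
Per mole: 1.8457e-10 J × 6.022e23 mol⁻¹ = 1.1115e+14 J/mol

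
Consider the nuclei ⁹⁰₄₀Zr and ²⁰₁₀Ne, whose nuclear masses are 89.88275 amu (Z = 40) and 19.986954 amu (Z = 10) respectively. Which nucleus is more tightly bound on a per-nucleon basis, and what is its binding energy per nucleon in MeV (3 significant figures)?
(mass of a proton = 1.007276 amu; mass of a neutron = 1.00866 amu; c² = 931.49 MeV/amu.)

⁹⁰₄₀Zr: Σm = 40(1.007276) + 50(1.00866) = 90.724040 amu; Δm = 0.841290 amu; E_B = 783.65 MeV; E_B/A = 8.707 MeV
²⁰₁₀Ne: Σm = 10(1.007276) + 10(1.00866) = 20.159360 amu; Δm = 0.172406 amu; E_B = 160.59 MeV; E_B/A = 8.030 MeV
⁹⁰₄₀Zr has the higher binding energy per nucleon, so it is the more tightly bound nucleus.

⁹⁰₄₀Zr; 8.71 MeV/nucleon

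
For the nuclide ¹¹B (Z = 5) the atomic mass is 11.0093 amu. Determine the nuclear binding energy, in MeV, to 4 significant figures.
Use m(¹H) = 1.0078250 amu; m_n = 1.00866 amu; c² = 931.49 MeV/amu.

76.18 MeV

Total constituent mass: 5 × 1.0078250 + 6 × 1.00866 = 11.0910850 amu
Δm = 11.0910850 − 11.0093 = 0.0817850 amu
E_B = 0.0817850 × 931.49 = 76.1819 MeV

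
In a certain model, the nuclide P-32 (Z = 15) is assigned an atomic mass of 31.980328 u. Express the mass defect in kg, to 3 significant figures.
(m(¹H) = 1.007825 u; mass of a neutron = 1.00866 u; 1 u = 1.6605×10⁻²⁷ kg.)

The nucleus contains 15 protons and 32 − 15 = 17 neutrons.
Total constituent mass: 15 × 1.007825 + 17 × 1.00866 = 32.264595 u
Δm = 32.264595 − 31.980328 = 0.284267 u
In SI units: 0.284267 u × 1.6605×10⁻²⁷ kg/u = 4.7203e-28 kg

4.72e-28 kg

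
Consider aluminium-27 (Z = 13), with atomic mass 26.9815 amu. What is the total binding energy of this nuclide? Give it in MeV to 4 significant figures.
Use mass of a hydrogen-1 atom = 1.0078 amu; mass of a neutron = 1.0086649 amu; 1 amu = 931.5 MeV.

With 13 protons and 14 neutrons (A = 27):
Σm = 13·m(¹H) + 14·m_n = 13.1014 + 14.1213086 = 27.2227086 amu
Δm = 27.2227086 − 26.9815 = 0.2412086 amu
E_B = 0.2412086 × 931.5 = 224.686 MeV

224.7 MeV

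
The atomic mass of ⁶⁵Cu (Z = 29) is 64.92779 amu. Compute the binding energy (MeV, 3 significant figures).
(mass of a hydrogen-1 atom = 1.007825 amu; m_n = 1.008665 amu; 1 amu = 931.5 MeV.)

569 MeV

Σm = 29·m(¹H) + 36·m_n = 29.226925 + 36.311940 = 65.538865 amu
The mass defect is 65.538865 − 64.92779 = 0.611075 amu.
E_B = 0.611075 × 931.5 = 569.216 MeV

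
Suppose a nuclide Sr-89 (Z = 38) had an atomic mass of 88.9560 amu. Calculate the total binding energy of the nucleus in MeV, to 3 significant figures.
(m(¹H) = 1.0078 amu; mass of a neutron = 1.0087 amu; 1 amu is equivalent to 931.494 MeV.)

Σm = 38·m(¹H) + 51·m_n = 38.2964 + 51.4437 = 89.7401 amu
The mass defect is 89.7401 − 88.9560 = 0.7841 amu.
E_B = 0.7841 × 931.494 = 730.384 MeV

730 MeV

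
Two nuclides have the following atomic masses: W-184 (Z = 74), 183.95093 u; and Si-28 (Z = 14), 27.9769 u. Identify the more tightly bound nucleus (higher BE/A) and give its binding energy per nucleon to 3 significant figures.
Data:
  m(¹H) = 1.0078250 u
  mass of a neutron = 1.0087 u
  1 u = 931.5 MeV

W-184: Σm = 74(1.0078250) + 110(1.0087) = 185.5360500 u; Δm = 1.5851200 u; E_B = 1476.54 MeV; E_B/A = 8.0247 MeV
Si-28: Σm = 14(1.0078250) + 14(1.0087) = 28.2313500 u; Δm = 0.2544500 u; E_B = 237.02 MeV; E_B/A = 8.465 MeV
Si-28 has the higher binding energy per nucleon, so it is the more tightly bound nucleus.

Si-28; 8.47 MeV/nucleon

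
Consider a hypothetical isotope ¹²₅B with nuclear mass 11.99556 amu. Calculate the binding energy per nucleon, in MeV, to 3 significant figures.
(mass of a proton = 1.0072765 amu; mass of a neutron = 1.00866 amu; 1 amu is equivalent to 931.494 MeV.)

Total constituent mass: 5 × 1.0072765 + 7 × 1.00866 = 12.0970025 amu
The mass defect is 12.0970025 − 11.99556 = 0.1014425 amu.
Converting to energy: 0.1014425 amu × 931.494 MeV/amu = 94.4931 MeV
Dividing by A = 12 gives 7.874 MeV per nucleon.

7.87 MeV/nucleon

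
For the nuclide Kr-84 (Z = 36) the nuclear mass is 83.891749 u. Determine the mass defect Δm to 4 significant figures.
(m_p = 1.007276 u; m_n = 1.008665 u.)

0.7861 u

With 36 protons and 48 neutrons (A = 84):
Total constituent mass: 36 × 1.007276 + 48 × 1.008665 = 84.677856 u
Mass defect Δm = 84.677856 − 83.891749 = 0.786107 u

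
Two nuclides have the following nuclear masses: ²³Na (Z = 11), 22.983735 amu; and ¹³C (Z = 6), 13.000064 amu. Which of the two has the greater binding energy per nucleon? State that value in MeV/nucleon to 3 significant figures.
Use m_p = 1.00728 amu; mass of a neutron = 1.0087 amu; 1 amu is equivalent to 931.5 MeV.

²³Na; 8.13 MeV/nucleon

²³Na: Σm = 11(1.00728) + 12(1.0087) = 23.18448 amu; Δm = 0.200745 amu; E_B = 186.99 MeV; E_B/A = 8.130 MeV
¹³C: Σm = 6(1.00728) + 7(1.0087) = 13.10458 amu; Δm = 0.104516 amu; E_B = 97.357 MeV; E_B/A = 7.489 MeV
²³Na has the higher binding energy per nucleon, so it is the more tightly bound nucleus.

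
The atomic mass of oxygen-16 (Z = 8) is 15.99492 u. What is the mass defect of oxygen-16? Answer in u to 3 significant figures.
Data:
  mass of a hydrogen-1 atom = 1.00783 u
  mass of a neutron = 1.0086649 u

0.137 u

Total constituent mass: 8 × 1.00783 + 8 × 1.0086649 = 16.1319592 u
Mass defect Δm = 16.1319592 − 15.99492 = 0.1370392 u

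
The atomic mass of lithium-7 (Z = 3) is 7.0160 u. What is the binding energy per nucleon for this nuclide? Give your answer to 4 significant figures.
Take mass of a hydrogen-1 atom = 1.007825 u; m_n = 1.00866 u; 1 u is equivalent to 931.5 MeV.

5.604 MeV/nucleon

The nucleus contains 3 protons and 7 − 3 = 4 neutrons.
Total constituent mass: 3 × 1.007825 + 4 × 1.00866 = 7.058115 u
The mass defect is 7.058115 − 7.0160 = 0.042115 u.
E_B = 0.042115 × 931.5 = 39.2301 MeV
BE/A = 39.2301 MeV / 7 = 5.604 MeV/nucleon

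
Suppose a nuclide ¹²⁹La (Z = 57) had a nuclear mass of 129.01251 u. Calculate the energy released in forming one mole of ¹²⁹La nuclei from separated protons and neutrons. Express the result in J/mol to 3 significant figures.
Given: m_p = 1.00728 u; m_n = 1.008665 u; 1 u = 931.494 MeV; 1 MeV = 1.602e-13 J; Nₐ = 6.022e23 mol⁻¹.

9.22e+13 J/mol

Σm = 57·m_p + 72·m_n = 57.41496 + 72.623880 = 130.038840 u
Mass defect Δm = 130.038840 − 129.01251 = 1.026330 u
Binding energy = Δm·c² = 1.026330 × 931.494 MeV/u = 956.020 MeV
Per nucleus in joules: 956.020 MeV × 1.602e-13 J/MeV = 1.5315e-10 J
Per mole: 1.5315e-10 J × 6.022e23 mol⁻¹ = 9.2227e+13 J/mol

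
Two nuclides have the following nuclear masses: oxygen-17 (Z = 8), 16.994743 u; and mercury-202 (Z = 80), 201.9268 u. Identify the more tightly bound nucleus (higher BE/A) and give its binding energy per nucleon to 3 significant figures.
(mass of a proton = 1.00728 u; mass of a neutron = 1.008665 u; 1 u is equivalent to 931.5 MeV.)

mercury-202; 7.90 MeV/nucleon

oxygen-17: Σm = 8(1.00728) + 9(1.008665) = 17.136225 u; Δm = 0.141482 u; E_B = 131.79 MeV; E_B/A = 7.752 MeV
mercury-202: Σm = 80(1.00728) + 122(1.008665) = 203.639530 u; Δm = 1.712730 u; E_B = 1595.4 MeV; E_B/A = 7.898 MeV
mercury-202 has the higher binding energy per nucleon, so it is the more tightly bound nucleus.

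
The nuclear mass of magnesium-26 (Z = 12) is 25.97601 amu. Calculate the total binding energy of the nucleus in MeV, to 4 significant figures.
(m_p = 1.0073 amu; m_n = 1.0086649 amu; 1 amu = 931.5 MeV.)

216.9 MeV

Z = 12, so N = A − Z = 26 − 12 = 14.
Σm = 12·m_p + 14·m_n = 12.0876 + 14.1213086 = 26.2089086 amu
The mass defect is 26.2089086 − 25.97601 = 0.2328986 amu.
Converting to energy: 0.2328986 amu × 931.5 MeV/amu = 216.945 MeV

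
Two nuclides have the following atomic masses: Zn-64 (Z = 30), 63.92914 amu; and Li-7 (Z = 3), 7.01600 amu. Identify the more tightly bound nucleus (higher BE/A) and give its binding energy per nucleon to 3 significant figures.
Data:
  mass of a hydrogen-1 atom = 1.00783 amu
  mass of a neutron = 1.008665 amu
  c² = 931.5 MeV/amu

Zn-64; 8.74 MeV/nucleon

Zn-64: Σm = 30(1.00783) + 34(1.008665) = 64.529510 amu; Δm = 0.600370 amu; E_B = 559.24 MeV; E_B/A = 8.738 MeV
Li-7: Σm = 3(1.00783) + 4(1.008665) = 7.058150 amu; Δm = 0.042150 amu; E_B = 39.263 MeV; E_B/A = 5.609 MeV
Zn-64 has the higher binding energy per nucleon, so it is the more tightly bound nucleus.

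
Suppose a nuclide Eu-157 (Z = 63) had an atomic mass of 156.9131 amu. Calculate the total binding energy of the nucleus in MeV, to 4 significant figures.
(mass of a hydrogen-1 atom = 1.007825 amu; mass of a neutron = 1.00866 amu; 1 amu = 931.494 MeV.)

Z = 63, so N = A − Z = 157 − 63 = 94.
Total constituent mass: 63 × 1.007825 + 94 × 1.00866 = 158.307015 amu
Mass defect Δm = 158.307015 − 156.9131 = 1.393915 amu
Binding energy = Δm·c² = 1.393915 × 931.494 MeV/amu = 1298.42 MeV

1298 MeV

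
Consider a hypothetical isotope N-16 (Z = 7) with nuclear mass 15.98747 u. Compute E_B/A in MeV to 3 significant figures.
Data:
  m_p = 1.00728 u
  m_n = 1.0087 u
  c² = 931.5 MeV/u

8.25 MeV/nucleon

With 7 protons and 9 neutrons (A = 16):
Mass of separated nucleons = 7(1.00728) + 9(1.0087) = 7.05096 + 9.0783 = 16.12926 u
The mass defect is 16.12926 − 15.98747 = 0.14179 u.
Converting to energy: 0.14179 u × 931.5 MeV/u = 132.077 MeV
Dividing by A = 16 gives 8.2548 MeV per nucleon.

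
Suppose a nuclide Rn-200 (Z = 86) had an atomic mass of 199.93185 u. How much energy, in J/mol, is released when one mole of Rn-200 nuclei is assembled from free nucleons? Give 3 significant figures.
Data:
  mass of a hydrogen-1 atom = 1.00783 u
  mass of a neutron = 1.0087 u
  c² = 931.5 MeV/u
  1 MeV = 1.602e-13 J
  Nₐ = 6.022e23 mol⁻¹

With 86 protons and 114 neutrons (A = 200):
Total constituent mass: 86 × 1.00783 + 114 × 1.0087 = 201.66518 u
The mass defect is 201.66518 − 199.93185 = 1.73333 u.
E_B = 1.73333 × 931.5 = 1614.60 MeV
Per nucleus in joules: 1614.60 MeV × 1.602e-13 J/MeV = 2.5866e-10 J
Per mole: 2.5866e-10 J × 6.022e23 mol⁻¹ = 1.5577e+14 J/mol

1.56e+14 J/mol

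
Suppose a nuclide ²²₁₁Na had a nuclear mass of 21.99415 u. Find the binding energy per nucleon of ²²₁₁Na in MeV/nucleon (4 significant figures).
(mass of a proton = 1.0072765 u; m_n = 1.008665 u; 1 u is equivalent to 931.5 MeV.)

With 11 protons and 11 neutrons (A = 22):
Σm = 11·m_p + 11·m_n = 11.0800415 + 11.095315 = 22.1753565 u
Δm = 22.1753565 − 21.99415 = 0.1812065 u
Converting to energy: 0.1812065 u × 931.5 MeV/u = 168.794 MeV
BE/A = 168.794 MeV / 22 = 7.672 MeV/nucleon

7.672 MeV/nucleon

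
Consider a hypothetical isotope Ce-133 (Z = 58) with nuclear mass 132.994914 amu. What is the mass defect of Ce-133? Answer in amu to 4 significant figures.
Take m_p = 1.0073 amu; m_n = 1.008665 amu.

Σm = 58·m_p + 75·m_n = 58.4234 + 75.649875 = 134.073275 amu
Δm = 134.073275 − 132.994914 = 1.078361 amu

1.078 amu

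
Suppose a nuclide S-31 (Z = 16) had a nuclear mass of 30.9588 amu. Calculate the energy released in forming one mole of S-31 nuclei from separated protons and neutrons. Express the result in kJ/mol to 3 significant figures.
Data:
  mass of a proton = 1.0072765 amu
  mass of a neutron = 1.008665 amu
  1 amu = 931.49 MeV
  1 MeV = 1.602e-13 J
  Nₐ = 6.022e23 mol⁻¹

2.58e+10 kJ/mol

The nucleus contains 16 protons and 31 − 16 = 15 neutrons.
Total constituent mass: 16 × 1.0072765 + 15 × 1.008665 = 31.2463990 amu
Δm = 31.2463990 − 30.9588 = 0.2875990 amu
Converting to energy: 0.2875990 amu × 931.49 MeV/amu = 267.896 MeV
Per nucleus in joules: 267.896 MeV × 1.602e-13 J/MeV = 4.2917e-11 J
Per mole: 4.2917e-11 J × 6.022e23 mol⁻¹ = 2.5845e+13 J/mol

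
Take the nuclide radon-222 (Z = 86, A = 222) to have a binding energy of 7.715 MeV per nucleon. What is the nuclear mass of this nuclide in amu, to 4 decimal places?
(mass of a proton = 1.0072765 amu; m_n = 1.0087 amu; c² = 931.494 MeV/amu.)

Total binding energy = 222 × 7.715 = 1712.730 MeV
Mass defect = 1712.730 MeV / (931.494 MeV/amu) = 1.838691 amu
Constituent mass = 86(1.0072765) + 136(1.0087) = 223.8089790 amu
Nuclear mass = 223.8089790 − 1.838691 = 221.9702880 amu ≈ 221.9703 amu (to 4 decimal places)

221.9703 amu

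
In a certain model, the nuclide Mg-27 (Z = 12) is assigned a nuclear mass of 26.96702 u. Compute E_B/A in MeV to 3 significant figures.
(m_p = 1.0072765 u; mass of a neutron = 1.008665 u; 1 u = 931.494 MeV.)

8.63 MeV/nucleon

The nucleus contains 12 protons and 27 − 12 = 15 neutrons.
Σm = 12·m_p + 15·m_n = 12.0873180 + 15.129975 = 27.2172930 u
Mass defect Δm = 27.2172930 − 26.96702 = 0.2502730 u
Binding energy = Δm·c² = 0.2502730 × 931.494 MeV/u = 233.128 MeV
Per nucleon: 233.128 / 27 = 8.634 MeV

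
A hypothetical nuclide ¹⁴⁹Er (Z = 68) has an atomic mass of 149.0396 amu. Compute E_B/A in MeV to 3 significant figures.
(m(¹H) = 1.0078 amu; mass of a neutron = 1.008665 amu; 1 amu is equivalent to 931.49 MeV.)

7.46 MeV/nucleon

Z = 68, so N = A − Z = 149 − 68 = 81.
Mass of separated nucleons = 68(1.0078) + 81(1.008665) = 68.5304 + 81.701865 = 150.232265 amu
Δm = 150.232265 − 149.0396 = 1.192665 amu
Converting to energy: 1.192665 amu × 931.49 MeV/amu = 1110.96 MeV
Dividing by A = 149 gives 7.456 MeV per nucleon.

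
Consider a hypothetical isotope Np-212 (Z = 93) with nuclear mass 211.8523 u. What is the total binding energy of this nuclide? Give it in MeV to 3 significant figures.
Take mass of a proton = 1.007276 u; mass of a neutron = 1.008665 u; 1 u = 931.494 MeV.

Z = 93, so N = A − Z = 212 − 93 = 119.
Σm = 93·m_p + 119·m_n = 93.676668 + 120.031135 = 213.707803 u
Δm = 213.707803 − 211.8523 = 1.855503 u
E_B = 1.855503 × 931.494 = 1728.39 MeV

1730 MeV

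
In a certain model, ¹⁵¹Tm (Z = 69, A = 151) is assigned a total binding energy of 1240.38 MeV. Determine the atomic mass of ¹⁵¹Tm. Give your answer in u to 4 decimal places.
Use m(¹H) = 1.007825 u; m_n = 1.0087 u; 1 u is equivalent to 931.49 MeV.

Mass defect = 1240.38 MeV / (931.49 MeV/u) = 1.331608 u
Constituent mass = 69(1.007825) + 82(1.0087) = 152.253325 u
Atomic mass = 152.253325 − 1.331608 = 150.921717 u ≈ 150.9217 u (to 4 decimal places)

150.9217 u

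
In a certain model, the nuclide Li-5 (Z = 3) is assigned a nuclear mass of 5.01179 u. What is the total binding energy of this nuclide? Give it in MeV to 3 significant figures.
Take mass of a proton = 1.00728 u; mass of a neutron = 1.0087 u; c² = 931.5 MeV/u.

25.6 MeV

Total constituent mass: 3 × 1.00728 + 2 × 1.0087 = 5.03924 u
Mass defect Δm = 5.03924 − 5.01179 = 0.02745 u
Converting to energy: 0.02745 u × 931.5 MeV/u = 25.5697 MeV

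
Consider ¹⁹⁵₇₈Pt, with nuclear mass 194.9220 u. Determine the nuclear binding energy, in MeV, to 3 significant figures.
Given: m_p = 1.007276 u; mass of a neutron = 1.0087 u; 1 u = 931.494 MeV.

Σm = 78·m_p + 117·m_n = 78.567528 + 118.0179 = 196.585428 u
The mass defect is 196.585428 − 194.9220 = 1.663428 u.
Converting to energy: 1.663428 u × 931.494 MeV/u = 1549.47 MeV

1550 MeV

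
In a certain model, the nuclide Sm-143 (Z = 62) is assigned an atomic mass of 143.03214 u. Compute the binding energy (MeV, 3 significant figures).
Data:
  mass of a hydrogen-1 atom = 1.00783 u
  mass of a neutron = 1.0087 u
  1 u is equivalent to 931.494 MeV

Z = 62, so N = A − Z = 143 − 62 = 81.
Mass of separated nucleons = 62(1.00783) + 81(1.0087) = 62.48546 + 81.7047 = 144.19016 u
Δm = 144.19016 − 143.03214 = 1.15802 u
Converting to energy: 1.15802 u × 931.494 MeV/u = 1078.69 MeV

1080 MeV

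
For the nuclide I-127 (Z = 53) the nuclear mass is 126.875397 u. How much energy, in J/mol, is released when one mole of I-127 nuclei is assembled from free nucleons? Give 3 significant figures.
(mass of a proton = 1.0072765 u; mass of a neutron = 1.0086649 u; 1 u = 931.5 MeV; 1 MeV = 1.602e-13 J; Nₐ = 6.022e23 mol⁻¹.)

1.03e+14 J/mol

Total constituent mass: 53 × 1.0072765 + 74 × 1.0086649 = 128.0268571 u
Δm = 128.0268571 − 126.875397 = 1.1514601 u
Converting to energy: 1.1514601 u × 931.5 MeV/u = 1072.59 MeV
Per nucleus in joules: 1072.59 MeV × 1.602e-13 J/MeV = 1.7183e-10 J
Per mole: 1.7183e-10 J × 6.022e23 mol⁻¹ = 1.0348e+14 J/mol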